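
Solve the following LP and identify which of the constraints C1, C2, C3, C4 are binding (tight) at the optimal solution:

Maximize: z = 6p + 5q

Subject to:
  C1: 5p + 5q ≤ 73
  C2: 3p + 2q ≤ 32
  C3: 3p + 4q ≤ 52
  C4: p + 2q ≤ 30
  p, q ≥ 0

At p = 4, q = 10, compute slack b - a·x for each constraint:
  C1: 73 − 70 = 3  (slack)
  C2: 32 − 32 = 0  (binding)
  C3: 52 − 52 = 0  (binding)
  C4: 30 − 24 = 6  (slack)

Optimal: p = 4, q = 10
Binding: C2, C3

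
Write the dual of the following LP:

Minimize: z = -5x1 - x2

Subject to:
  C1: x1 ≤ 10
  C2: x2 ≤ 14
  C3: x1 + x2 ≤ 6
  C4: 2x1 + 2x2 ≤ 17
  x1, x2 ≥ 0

Primal min cᵀx s.t. Ax ≤ b, x ≥ 0  →  Dual max −bᵀy s.t. Aᵀy ≥ −c, y ≥ 0.

Maximize: z = -10y1 - 14y2 - 6y3 - 17y4

Subject to:
  y1 + y3 + 2y4 ≥ 5
  y2 + y3 + 2y4 ≥ 1
  y1, y2, y3, y4 ≥ 0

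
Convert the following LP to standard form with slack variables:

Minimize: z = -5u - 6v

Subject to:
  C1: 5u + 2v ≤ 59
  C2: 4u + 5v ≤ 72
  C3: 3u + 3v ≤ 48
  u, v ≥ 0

min z = -5u - 6v

s.t.
  5u + 2v + s1 = 59
  4u + 5v + s2 = 72
  3u + 3v + s3 = 48
  u, v, s1, s2, s3 ≥ 0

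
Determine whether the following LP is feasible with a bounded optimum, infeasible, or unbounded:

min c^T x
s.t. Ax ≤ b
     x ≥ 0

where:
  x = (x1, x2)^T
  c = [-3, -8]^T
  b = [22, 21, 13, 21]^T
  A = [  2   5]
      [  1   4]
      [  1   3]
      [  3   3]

Feasible with a bounded optimal solution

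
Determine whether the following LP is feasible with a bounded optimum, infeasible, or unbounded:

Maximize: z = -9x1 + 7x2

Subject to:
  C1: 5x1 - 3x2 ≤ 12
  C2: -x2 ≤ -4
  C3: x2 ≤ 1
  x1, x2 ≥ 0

Infeasible (no feasible solution exists)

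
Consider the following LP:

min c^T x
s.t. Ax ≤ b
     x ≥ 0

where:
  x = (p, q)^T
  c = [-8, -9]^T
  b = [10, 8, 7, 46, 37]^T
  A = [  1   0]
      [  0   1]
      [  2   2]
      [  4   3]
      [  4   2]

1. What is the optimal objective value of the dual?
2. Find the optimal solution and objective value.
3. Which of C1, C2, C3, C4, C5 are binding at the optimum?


1. -31.5
2. p = 0, q = 3.5, z = -31.5
3. C3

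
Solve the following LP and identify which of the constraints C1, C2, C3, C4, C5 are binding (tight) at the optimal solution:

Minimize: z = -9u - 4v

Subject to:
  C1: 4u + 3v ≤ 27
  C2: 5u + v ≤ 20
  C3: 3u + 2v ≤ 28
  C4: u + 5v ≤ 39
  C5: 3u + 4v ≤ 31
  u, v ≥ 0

At u = 3, v = 5, compute slack b - a·x for each constraint:
  C1: 27 − 27 = 0  (binding)
  C2: 20 − 20 = 0  (binding)
  C3: 28 − 19 = 9  (slack)
  C4: 39 − 28 = 11  (slack)
  C5: 31 − 29 = 2  (slack)

Optimal: u = 3, v = 5
Binding: C1, C2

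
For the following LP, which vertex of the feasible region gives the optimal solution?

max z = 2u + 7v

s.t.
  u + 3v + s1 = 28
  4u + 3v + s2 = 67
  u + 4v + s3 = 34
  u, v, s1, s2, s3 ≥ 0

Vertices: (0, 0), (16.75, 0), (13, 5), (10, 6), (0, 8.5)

Evaluate the objective at each vertex of the feasible region:
  z(0, 0) = 0
  z(16.75, 0) = 33.5
  z(13, 5) = 61
  z(10, 6) = 62  ←
  z(0, 8.5) = 59.5
The maximum is at u = 10, v = 6.

(10, 6)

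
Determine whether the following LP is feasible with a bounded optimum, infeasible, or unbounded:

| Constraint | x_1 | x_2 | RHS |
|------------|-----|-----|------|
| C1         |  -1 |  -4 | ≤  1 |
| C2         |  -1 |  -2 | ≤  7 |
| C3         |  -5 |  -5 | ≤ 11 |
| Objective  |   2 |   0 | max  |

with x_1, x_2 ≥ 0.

Unbounded (objective can increase without bound)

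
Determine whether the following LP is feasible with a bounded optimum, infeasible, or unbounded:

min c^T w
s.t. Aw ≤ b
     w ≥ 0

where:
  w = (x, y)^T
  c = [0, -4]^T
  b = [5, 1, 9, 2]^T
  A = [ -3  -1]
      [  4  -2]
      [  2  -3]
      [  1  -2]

Unbounded (objective can decrease without bound)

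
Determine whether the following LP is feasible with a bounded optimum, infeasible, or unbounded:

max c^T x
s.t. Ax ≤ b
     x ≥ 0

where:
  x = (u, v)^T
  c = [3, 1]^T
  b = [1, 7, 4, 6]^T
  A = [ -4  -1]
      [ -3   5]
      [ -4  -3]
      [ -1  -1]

Unbounded (objective can increase without bound)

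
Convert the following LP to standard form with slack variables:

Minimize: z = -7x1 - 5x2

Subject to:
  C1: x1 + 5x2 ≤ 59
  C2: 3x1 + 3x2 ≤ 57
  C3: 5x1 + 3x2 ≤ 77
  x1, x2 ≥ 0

min z = -7x1 - 5x2

s.t.
  x1 + 5x2 + s1 = 59
  3x1 + 3x2 + s2 = 57
  5x1 + 3x2 + s3 = 77
  x1, x2, s1, s2, s3 ≥ 0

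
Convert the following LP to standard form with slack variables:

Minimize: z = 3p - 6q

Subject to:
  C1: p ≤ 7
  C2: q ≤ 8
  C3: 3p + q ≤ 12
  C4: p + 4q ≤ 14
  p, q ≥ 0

min z = 3p - 6q

s.t.
  p + s1 = 7
  q + s2 = 8
  3p + q + s3 = 12
  p + 4q + s4 = 14
  p, q, s1, s2, s3, s4 ≥ 0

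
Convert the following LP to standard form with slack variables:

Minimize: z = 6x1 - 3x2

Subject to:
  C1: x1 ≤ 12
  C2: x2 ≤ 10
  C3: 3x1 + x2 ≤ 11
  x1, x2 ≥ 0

min z = 6x1 - 3x2

s.t.
  x1 + s1 = 12
  x2 + s2 = 10
  3x1 + x2 + s3 = 11
  x1, x2, s1, s2, s3 ≥ 0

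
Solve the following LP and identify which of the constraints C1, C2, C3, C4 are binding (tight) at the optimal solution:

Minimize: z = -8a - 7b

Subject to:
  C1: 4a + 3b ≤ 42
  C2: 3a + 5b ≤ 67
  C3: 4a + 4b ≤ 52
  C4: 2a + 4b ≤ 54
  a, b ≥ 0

At a = 3, b = 10, compute slack b - a·x for each constraint:
  C1: 42 − 42 = 0  (binding)
  C2: 67 − 59 = 8  (slack)
  C3: 52 − 52 = 0  (binding)
  C4: 54 − 46 = 8  (slack)

Optimal: a = 3, b = 10
Binding: C1, C3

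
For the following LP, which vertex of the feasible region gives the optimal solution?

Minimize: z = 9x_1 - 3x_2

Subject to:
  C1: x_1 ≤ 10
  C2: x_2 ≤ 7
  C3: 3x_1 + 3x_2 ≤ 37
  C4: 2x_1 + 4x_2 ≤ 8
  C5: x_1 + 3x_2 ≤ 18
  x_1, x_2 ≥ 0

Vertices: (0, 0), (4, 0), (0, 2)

Evaluate the objective at each vertex of the feasible region:
  z(0, 0) = 0
  z(4, 0) = 36
  z(0, 2) = -6  ←
The minimum is at x_1 = 0, x_2 = 2.

(0, 2)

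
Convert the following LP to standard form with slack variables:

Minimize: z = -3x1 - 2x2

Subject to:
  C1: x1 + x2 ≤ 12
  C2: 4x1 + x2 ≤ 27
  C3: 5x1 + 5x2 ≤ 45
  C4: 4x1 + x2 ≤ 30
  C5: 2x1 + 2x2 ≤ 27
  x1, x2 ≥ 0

min z = -3x1 - 2x2

s.t.
  x1 + x2 + s1 = 12
  4x1 + x2 + s2 = 27
  5x1 + 5x2 + s3 = 45
  4x1 + x2 + s4 = 30
  2x1 + 2x2 + s5 = 27
  x1, x2, s1, s2, s3, s4, s5 ≥ 0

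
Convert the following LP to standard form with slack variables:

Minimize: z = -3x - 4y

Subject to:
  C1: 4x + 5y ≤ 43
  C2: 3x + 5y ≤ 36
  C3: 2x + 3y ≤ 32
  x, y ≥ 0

min z = -3x - 4y

s.t.
  4x + 5y + s1 = 43
  3x + 5y + s2 = 36
  2x + 3y + s3 = 32
  x, y, s1, s2, s3 ≥ 0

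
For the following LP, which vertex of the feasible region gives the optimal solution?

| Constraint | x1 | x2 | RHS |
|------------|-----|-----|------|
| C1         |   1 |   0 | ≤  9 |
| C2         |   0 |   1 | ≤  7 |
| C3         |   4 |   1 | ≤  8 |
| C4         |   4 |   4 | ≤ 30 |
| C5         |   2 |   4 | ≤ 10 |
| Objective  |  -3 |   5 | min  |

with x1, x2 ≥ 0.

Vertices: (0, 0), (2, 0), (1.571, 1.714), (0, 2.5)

Evaluate the objective at each vertex of the feasible region:
  z(0, 0) = 0
  z(2, 0) = -6  ←
  z(1.571, 1.714) = 3.857
  z(0, 2.5) = 12.5
The minimum is at x1 = 2, x2 = 0.

(2, 0)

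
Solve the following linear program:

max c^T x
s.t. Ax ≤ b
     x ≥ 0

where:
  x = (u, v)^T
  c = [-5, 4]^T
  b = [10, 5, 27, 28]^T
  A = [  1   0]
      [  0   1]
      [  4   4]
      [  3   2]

Evaluate the objective at each vertex of the feasible region:
  z(0, 0) = 0
  z(6.75, 0) = -33.75
  z(1.75, 5) = 11.25
  z(0, 5) = 20  ←
The maximum is at u = 0, v = 5.

u = 0, v = 5, z = 20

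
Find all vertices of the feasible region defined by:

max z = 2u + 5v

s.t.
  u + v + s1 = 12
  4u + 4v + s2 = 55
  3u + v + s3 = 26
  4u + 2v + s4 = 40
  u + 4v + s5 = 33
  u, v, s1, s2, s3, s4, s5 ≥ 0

(0, 0), (8.667, 0), (7, 5), (5, 7), (0, 8.25)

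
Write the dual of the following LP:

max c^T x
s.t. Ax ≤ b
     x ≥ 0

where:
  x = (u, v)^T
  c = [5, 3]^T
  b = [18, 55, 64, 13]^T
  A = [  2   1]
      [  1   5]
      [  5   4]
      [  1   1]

Primal max cᵀx s.t. Ax ≤ b, x ≥ 0  →  Dual min bᵀy s.t. Aᵀy ≥ c, y ≥ 0.

Minimize: z = 18y1 + 55y2 + 64y3 + 13y4

Subject to:
  2y1 + y2 + 5y3 + y4 ≥ 5
  y1 + 5y2 + 4y3 + y4 ≥ 3
  y1, y2, y3, y4 ≥ 0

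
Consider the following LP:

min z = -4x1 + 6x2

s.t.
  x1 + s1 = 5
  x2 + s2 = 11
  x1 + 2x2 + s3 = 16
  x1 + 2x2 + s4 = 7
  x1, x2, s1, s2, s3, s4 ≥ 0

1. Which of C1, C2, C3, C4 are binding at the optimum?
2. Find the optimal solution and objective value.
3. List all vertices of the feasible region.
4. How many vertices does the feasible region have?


1. C1
2. x1 = 5, x2 = 0, z = -20
3. (0, 0), (5, 0), (5, 1), (0, 3.5)
4. 4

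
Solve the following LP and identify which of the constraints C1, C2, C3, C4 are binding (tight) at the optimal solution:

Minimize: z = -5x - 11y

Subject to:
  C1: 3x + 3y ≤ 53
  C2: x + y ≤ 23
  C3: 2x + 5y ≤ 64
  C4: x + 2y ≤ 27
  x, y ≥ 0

At x = 7, y = 10, compute slack b - a·x for each constraint:
  C1: 53 − 51 = 2  (slack)
  C2: 23 − 17 = 6  (slack)
  C3: 64 − 64 = 0  (binding)
  C4: 27 − 27 = 0  (binding)

Optimal: x = 7, y = 10
Binding: C3, C4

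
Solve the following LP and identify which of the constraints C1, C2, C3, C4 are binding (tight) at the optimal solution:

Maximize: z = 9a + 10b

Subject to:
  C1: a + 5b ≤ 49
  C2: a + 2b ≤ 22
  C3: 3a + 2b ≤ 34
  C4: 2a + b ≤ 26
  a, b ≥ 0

At a = 6, b = 8, compute slack b - a·x for each constraint:
  C1: 49 − 46 = 3  (slack)
  C2: 22 − 22 = 0  (binding)
  C3: 34 − 34 = 0  (binding)
  C4: 26 − 20 = 6  (slack)

Optimal: a = 6, b = 8
Binding: C2, C3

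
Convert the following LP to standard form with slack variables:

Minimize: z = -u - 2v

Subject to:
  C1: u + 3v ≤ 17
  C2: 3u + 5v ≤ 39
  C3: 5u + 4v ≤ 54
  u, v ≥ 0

min z = -u - 2v

s.t.
  u + 3v + s1 = 17
  3u + 5v + s2 = 39
  5u + 4v + s3 = 54
  u, v, s1, s2, s3 ≥ 0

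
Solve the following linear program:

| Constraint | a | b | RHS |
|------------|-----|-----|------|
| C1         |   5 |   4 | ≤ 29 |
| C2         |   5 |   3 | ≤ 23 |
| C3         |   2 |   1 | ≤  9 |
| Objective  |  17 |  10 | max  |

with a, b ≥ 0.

Evaluate the objective at each vertex of the feasible region:
  z(0, 0) = 0
  z(4.5, 0) = 76.5
  z(4, 1) = 78  ←
  z(1, 6) = 77
  z(0, 7.25) = 72.5
The maximum is at a = 4, b = 1.

a = 4, b = 1, z = 78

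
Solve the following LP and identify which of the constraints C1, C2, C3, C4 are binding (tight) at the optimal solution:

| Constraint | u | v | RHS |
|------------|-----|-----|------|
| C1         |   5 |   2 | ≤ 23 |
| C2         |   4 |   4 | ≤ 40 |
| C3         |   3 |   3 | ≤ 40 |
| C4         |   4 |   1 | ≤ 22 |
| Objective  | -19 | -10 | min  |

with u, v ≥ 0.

At u = 1, v = 9, compute slack b - a·x for each constraint:
  C1: 23 − 23 = 0  (binding)
  C2: 40 − 40 = 0  (binding)
  C3: 40 − 30 = 10  (slack)
  C4: 22 − 13 = 9  (slack)

Optimal: u = 1, v = 9
Binding: C1, C2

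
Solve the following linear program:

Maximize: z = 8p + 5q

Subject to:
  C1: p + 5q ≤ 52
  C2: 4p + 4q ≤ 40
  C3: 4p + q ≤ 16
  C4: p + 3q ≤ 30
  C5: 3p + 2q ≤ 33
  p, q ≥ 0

Evaluate the objective at each vertex of the feasible region:
  z(0, 0) = 0
  z(4, 0) = 32
  z(2, 8) = 56  ←
  z(0, 10) = 50
The maximum is at p = 2, q = 8.

p = 2, q = 8, z = 56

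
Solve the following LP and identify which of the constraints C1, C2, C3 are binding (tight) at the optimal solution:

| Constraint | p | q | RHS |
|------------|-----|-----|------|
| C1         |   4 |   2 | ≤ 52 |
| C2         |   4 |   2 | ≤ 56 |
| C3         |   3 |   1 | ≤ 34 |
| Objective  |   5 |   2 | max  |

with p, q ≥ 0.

At p = 8, q = 10, compute slack b - a·x for each constraint:
  C1: 52 − 52 = 0  (binding)
  C2: 56 − 52 = 4  (slack)
  C3: 34 − 34 = 0  (binding)

Optimal: p = 8, q = 10
Binding: C1, C3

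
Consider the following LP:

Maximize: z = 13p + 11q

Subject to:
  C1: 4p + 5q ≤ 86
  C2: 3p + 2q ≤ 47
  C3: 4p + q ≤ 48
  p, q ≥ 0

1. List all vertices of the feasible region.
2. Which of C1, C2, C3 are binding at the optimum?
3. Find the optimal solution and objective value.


1. (0, 0), (12, 0), (9.8, 8.8), (9, 10), (0, 17.2)
2. C1, C2
3. p = 9, q = 10, z = 227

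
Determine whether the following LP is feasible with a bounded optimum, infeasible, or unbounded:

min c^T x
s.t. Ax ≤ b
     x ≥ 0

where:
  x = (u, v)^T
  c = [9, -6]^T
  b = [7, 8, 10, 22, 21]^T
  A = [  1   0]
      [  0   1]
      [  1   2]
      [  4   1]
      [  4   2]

Feasible with a bounded optimal solution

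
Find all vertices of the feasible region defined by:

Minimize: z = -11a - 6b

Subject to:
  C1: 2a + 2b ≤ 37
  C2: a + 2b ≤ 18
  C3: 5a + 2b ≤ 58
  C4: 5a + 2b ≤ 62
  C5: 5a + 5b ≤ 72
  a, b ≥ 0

(0, 0), (11.6, 0), (10, 4), (0, 9)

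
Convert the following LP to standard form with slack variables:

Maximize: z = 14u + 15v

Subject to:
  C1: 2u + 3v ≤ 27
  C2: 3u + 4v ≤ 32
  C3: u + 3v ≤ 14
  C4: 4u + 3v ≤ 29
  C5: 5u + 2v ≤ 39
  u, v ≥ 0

max z = 14u + 15v

s.t.
  2u + 3v + s1 = 27
  3u + 4v + s2 = 32
  u + 3v + s3 = 14
  4u + 3v + s4 = 29
  5u + 2v + s5 = 39
  u, v, s1, s2, s3, s4, s5 ≥ 0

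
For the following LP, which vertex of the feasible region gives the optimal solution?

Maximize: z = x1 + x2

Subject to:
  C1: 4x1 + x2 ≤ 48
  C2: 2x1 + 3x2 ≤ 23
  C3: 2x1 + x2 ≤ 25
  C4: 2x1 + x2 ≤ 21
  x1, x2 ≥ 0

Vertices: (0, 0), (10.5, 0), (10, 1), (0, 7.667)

Evaluate the objective at each vertex of the feasible region:
  z(0, 0) = 0
  z(10.5, 0) = 10.5
  z(10, 1) = 11  ←
  z(0, 7.667) = 7.667
The maximum is at x1 = 10, x2 = 1.

(10, 1)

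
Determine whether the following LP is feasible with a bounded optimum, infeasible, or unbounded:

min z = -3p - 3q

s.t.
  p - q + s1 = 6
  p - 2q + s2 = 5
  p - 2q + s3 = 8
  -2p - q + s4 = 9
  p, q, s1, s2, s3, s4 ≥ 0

Unbounded (objective can decrease without bound)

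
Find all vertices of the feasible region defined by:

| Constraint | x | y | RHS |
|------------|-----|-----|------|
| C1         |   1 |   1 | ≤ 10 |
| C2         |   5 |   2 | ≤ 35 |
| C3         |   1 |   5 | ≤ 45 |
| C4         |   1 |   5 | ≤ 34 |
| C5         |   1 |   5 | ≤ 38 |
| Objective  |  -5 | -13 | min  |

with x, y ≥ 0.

(0, 0), (7, 0), (5, 5), (4, 6), (0, 6.8)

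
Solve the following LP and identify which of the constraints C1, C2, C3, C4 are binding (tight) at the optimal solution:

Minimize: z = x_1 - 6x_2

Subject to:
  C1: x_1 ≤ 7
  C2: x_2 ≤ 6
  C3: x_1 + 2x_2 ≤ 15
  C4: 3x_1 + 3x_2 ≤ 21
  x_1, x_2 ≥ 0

At x_1 = 0, x_2 = 6, compute slack b - a·x for each constraint:
  C1: 7 − 0 = 7  (slack)
  C2: 6 − 6 = 0  (binding)
  C3: 15 − 12 = 3  (slack)
  C4: 21 − 18 = 3  (slack)

Optimal: x_1 = 0, x_2 = 6
Binding: C2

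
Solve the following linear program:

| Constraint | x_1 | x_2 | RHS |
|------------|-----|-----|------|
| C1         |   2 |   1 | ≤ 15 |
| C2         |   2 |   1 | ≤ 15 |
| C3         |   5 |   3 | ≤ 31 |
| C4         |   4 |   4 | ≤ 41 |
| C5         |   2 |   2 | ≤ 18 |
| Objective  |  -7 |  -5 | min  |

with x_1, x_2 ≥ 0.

Evaluate the objective at each vertex of the feasible region:
  z(0, 0) = 0
  z(6.2, 0) = -43.4
  z(2, 7) = -49  ←
  z(0, 9) = -45
The minimum is at x_1 = 2, x_2 = 7.

x_1 = 2, x_2 = 7, z = -49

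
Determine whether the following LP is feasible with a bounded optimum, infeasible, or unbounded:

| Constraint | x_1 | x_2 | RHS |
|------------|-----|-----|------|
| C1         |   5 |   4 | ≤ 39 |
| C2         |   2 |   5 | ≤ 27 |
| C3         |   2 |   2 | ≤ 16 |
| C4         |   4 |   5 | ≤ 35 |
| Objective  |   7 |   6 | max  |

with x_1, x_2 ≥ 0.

Feasible with a bounded optimal solution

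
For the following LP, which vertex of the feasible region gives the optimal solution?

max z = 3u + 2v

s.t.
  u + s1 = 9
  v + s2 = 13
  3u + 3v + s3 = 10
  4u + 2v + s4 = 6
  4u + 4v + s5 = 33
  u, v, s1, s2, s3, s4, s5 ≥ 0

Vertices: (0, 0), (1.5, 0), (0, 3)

Evaluate the objective at each vertex of the feasible region:
  z(0, 0) = 0
  z(1.5, 0) = 4.5
  z(0, 3) = 6  ←
The maximum is at u = 0, v = 3.

(0, 3)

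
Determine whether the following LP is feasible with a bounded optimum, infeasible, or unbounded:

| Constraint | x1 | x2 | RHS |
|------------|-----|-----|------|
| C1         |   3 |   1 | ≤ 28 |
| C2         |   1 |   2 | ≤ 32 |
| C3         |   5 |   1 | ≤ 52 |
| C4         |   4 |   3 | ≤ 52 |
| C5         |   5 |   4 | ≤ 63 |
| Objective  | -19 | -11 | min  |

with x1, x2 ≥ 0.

Feasible with a bounded optimal solution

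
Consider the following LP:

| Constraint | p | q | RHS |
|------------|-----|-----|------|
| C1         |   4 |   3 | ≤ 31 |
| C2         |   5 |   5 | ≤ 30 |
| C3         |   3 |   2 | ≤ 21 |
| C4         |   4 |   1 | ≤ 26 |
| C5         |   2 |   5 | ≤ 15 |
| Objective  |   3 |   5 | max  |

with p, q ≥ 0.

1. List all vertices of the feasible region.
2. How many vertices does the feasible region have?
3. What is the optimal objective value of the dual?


1. (0, 0), (6, 0), (5, 1), (0, 3)
2. 4
3. 20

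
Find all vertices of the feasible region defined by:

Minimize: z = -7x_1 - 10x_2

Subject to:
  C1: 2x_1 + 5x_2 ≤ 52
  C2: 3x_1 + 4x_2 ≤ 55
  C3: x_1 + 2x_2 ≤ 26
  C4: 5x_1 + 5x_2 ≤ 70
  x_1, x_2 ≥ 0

(0, 0), (14, 0), (6, 8), (0, 10.4)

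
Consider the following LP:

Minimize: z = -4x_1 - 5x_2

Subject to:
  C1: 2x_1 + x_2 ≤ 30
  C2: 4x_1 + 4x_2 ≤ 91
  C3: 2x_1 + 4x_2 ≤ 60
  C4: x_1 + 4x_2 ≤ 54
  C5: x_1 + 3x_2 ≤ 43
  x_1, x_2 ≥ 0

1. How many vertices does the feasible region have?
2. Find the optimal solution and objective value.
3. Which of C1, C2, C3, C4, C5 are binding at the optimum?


1. 5
2. x_1 = 10, x_2 = 10, z = -90
3. C1, C3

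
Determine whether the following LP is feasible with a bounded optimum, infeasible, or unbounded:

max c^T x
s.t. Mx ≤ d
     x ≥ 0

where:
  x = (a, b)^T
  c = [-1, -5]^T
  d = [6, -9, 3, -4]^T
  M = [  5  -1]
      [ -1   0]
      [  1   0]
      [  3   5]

Infeasible (no feasible solution exists)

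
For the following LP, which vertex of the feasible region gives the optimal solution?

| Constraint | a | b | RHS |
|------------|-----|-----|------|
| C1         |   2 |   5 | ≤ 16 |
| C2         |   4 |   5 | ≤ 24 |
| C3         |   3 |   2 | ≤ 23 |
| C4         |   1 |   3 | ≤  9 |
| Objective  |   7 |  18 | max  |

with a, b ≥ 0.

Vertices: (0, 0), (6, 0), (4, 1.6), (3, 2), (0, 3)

Evaluate the objective at each vertex of the feasible region:
  z(0, 0) = 0
  z(6, 0) = 42
  z(4, 1.6) = 56.8
  z(3, 2) = 57  ←
  z(0, 3) = 54
The maximum is at a = 3, b = 2.

(3, 2)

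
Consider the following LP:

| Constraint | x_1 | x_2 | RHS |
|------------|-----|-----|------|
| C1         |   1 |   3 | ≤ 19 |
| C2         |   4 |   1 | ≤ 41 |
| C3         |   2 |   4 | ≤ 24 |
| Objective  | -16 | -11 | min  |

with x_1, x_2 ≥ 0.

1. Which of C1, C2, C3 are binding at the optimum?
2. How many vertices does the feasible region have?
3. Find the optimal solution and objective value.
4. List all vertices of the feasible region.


1. C2, C3
2. 4
3. x_1 = 10, x_2 = 1, z = -171
4. (0, 0), (10.25, 0), (10, 1), (0, 6)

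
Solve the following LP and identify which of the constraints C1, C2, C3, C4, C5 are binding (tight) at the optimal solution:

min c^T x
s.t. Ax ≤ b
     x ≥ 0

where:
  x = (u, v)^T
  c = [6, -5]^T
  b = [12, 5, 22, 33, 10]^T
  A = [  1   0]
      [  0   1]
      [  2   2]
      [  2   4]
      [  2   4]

At u = 0, v = 2.5, compute slack b - a·x for each constraint:
  C1: 12 − 0 = 12  (slack)
  C2: 5 − 2.5 = 2.5  (slack)
  C3: 22 − 5 = 17  (slack)
  C4: 33 − 10 = 23  (slack)
  C5: 10 − 10 = 0  (binding)

Optimal: u = 0, v = 2.5
Binding: C5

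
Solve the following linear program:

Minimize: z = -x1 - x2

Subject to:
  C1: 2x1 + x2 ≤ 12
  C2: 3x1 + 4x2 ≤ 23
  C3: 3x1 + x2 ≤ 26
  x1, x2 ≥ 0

Evaluate the objective at each vertex of the feasible region:
  z(0, 0) = 0
  z(6, 0) = -6
  z(5, 2) = -7  ←
  z(0, 5.75) = -5.75
The minimum is at x1 = 5, x2 = 2.

x1 = 5, x2 = 2, z = -7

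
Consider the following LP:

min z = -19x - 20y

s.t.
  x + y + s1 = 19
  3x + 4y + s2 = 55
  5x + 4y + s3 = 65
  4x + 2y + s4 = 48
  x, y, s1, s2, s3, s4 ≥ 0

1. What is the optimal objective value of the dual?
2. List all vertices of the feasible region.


1. -295
2. (0, 0), (12, 0), (10.33, 3.333), (5, 10), (0, 13.75)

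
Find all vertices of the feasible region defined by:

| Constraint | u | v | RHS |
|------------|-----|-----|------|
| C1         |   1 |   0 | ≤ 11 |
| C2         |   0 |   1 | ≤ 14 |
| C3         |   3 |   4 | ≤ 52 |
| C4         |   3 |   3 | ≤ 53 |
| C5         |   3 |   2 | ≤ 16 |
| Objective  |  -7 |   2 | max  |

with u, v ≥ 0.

(0, 0), (5.333, 0), (0, 8)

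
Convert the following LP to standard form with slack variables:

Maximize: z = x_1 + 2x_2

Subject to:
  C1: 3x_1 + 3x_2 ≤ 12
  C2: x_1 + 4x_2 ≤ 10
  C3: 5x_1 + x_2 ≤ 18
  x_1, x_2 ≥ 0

max z = x_1 + 2x_2

s.t.
  3x_1 + 3x_2 + s1 = 12
  x_1 + 4x_2 + s2 = 10
  5x_1 + x_2 + s3 = 18
  x_1, x_2, s1, s2, s3 ≥ 0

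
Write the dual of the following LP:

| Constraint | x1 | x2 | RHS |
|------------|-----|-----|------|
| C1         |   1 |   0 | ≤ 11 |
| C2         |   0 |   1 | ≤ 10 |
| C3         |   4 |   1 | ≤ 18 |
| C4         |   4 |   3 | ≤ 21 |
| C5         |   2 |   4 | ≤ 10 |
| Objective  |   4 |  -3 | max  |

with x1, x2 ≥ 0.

Primal max cᵀx s.t. Ax ≤ b, x ≥ 0  →  Dual min bᵀy s.t. Aᵀy ≥ c, y ≥ 0.

Minimize: z = 11y1 + 10y2 + 18y3 + 21y4 + 10y5

Subject to:
  y1 + 4y3 + 4y4 + 2y5 ≥ 4
  y2 + y3 + 3y4 + 4y5 ≥ -3
  y1, y2, y3, y4, y5 ≥ 0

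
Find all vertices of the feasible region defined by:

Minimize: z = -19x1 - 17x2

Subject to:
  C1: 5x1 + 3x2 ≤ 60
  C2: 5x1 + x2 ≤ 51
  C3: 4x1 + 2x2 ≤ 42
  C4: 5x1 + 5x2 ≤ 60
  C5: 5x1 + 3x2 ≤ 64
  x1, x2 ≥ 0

(0, 0), (10.2, 0), (10, 1), (9, 3), (0, 12)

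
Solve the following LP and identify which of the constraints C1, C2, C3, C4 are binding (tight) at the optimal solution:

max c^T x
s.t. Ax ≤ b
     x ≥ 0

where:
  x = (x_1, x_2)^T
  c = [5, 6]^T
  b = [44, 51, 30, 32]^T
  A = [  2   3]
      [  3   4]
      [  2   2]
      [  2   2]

At x_1 = 9, x_2 = 6, compute slack b - a·x for each constraint:
  C1: 44 − 36 = 8  (slack)
  C2: 51 − 51 = 0  (binding)
  C3: 30 − 30 = 0  (binding)
  C4: 32 − 30 = 2  (slack)

Optimal: x_1 = 9, x_2 = 6
Binding: C2, C3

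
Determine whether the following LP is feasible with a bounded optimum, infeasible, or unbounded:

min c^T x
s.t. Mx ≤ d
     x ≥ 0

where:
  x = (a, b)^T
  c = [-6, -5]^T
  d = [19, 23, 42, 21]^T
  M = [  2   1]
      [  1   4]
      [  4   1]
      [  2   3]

Feasible with a bounded optimal solution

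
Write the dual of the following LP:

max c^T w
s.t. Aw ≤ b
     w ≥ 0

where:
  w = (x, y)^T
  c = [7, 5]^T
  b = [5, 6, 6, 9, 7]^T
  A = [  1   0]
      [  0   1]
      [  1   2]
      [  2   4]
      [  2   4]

Primal max cᵀx s.t. Ax ≤ b, x ≥ 0  →  Dual min bᵀy s.t. Aᵀy ≥ c, y ≥ 0.

Minimize: z = 5y1 + 6y2 + 6y3 + 9y4 + 7y5

Subject to:
  y1 + y3 + 2y4 + 2y5 ≥ 7
  y2 + 2y3 + 4y4 + 4y5 ≥ 5
  y1, y2, y3, y4, y5 ≥ 0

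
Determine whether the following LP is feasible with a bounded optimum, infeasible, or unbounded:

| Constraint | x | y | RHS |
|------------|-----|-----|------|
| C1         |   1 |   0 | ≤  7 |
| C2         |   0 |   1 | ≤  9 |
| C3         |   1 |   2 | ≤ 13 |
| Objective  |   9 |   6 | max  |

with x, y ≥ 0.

Feasible with a bounded optimal solution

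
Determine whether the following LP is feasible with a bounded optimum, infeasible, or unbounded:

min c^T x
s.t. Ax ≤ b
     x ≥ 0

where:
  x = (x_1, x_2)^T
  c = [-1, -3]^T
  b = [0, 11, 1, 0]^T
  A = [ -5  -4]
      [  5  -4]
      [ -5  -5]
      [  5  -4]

Unbounded (objective can decrease without bound)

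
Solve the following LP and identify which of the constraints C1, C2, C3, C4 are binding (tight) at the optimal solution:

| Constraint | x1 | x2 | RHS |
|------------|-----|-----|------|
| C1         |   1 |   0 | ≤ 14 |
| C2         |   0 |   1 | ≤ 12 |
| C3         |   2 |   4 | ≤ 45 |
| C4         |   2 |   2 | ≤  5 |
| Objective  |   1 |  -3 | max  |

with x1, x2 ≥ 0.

At x1 = 2.5, x2 = 0, compute slack b - a·x for each constraint:
  C1: 14 − 2.5 = 11.5  (slack)
  C2: 12 − 0 = 12  (slack)
  C3: 45 − 5 = 40  (slack)
  C4: 5 − 5 = 0  (binding)

Optimal: x1 = 2.5, x2 = 0
Binding: C4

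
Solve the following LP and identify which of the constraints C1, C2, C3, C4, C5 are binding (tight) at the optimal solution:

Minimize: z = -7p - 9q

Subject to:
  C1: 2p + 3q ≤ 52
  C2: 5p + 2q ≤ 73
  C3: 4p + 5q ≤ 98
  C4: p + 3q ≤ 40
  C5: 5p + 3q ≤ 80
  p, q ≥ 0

At p = 10, q = 10, compute slack b - a·x for each constraint:
  C1: 52 − 50 = 2  (slack)
  C2: 73 − 70 = 3  (slack)
  C3: 98 − 90 = 8  (slack)
  C4: 40 − 40 = 0  (binding)
  C5: 80 − 80 = 0  (binding)

Optimal: p = 10, q = 10
Binding: C4, C5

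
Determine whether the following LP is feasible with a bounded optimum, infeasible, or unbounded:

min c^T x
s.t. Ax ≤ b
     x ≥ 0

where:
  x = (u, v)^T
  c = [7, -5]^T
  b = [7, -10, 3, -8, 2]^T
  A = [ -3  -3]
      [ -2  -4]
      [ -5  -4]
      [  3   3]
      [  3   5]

Infeasible (no feasible solution exists)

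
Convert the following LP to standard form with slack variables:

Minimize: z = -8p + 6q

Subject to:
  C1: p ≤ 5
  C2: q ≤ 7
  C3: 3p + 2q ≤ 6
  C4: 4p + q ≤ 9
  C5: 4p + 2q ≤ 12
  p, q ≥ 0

min z = -8p + 6q

s.t.
  p + s1 = 5
  q + s2 = 7
  3p + 2q + s3 = 6
  4p + q + s4 = 9
  4p + 2q + s5 = 12
  p, q, s1, s2, s3, s4, s5 ≥ 0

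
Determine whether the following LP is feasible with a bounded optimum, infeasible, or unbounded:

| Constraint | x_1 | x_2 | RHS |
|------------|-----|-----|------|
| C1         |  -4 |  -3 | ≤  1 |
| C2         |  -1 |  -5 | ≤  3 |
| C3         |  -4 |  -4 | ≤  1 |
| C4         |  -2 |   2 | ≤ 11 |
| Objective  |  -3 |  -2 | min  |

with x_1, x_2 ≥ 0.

Unbounded (objective can decrease without bound)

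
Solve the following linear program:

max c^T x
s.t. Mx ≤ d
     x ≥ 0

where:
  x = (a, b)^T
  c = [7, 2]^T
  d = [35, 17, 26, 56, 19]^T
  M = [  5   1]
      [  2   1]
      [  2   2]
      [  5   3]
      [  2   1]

Evaluate the objective at each vertex of the feasible region:
  z(0, 0) = 0
  z(7, 0) = 49
  z(6, 5) = 52  ←
  z(4, 9) = 46
  z(0, 13) = 26
The maximum is at a = 6, b = 5.

a = 6, b = 5, z = 52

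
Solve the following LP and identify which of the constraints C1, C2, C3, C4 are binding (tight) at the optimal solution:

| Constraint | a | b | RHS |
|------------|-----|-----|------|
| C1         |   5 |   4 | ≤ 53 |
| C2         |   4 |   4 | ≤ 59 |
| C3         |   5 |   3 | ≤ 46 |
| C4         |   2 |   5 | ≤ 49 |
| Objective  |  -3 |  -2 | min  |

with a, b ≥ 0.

At a = 5, b = 7, compute slack b - a·x for each constraint:
  C1: 53 − 53 = 0  (binding)
  C2: 59 − 48 = 11  (slack)
  C3: 46 − 46 = 0  (binding)
  C4: 49 − 45 = 4  (slack)

Optimal: a = 5, b = 7
Binding: C1, C3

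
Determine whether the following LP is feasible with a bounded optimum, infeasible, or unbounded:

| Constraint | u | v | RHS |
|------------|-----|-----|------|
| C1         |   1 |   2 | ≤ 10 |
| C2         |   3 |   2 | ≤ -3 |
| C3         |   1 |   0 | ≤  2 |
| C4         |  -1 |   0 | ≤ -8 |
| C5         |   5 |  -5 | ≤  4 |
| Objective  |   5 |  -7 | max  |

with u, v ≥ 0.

Infeasible (no feasible solution exists)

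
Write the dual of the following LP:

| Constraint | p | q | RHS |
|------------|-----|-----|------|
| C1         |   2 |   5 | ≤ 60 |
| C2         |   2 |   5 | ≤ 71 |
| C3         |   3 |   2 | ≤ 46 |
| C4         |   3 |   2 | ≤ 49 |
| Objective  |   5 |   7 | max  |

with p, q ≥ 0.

Primal max cᵀx s.t. Ax ≤ b, x ≥ 0  →  Dual min bᵀy s.t. Aᵀy ≥ c, y ≥ 0.

Minimize: z = 60y1 + 71y2 + 46y3 + 49y4

Subject to:
  2y1 + 2y2 + 3y3 + 3y4 ≥ 5
  5y1 + 5y2 + 2y3 + 2y4 ≥ 7
  y1, y2, y3, y4 ≥ 0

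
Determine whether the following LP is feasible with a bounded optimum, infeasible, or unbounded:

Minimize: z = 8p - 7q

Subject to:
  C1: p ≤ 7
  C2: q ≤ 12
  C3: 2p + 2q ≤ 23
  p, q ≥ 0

Feasible with a bounded optimal solution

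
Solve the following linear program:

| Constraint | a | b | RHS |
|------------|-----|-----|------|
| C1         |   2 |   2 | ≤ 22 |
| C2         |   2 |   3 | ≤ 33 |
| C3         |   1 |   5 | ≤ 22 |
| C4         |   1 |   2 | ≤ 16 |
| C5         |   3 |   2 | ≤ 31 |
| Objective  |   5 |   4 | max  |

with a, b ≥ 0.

Evaluate the objective at each vertex of the feasible region:
  z(0, 0) = 0
  z(10.33, 0) = 51.67
  z(9, 2) = 53  ←
  z(8.25, 2.75) = 52.25
  z(0, 4.4) = 17.6
The maximum is at a = 9, b = 2.

a = 9, b = 2, z = 53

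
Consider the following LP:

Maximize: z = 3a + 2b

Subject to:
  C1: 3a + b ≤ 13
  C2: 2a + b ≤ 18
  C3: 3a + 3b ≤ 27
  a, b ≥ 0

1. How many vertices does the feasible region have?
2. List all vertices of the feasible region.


1. 4
2. (0, 0), (4.333, 0), (2, 7), (0, 9)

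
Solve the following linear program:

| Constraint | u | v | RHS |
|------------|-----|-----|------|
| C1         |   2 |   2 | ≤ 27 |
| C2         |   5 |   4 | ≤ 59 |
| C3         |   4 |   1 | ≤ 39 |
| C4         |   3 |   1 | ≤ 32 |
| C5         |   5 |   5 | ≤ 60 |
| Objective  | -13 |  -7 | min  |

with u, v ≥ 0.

Evaluate the objective at each vertex of the feasible region:
  z(0, 0) = 0
  z(9.75, 0) = -126.8
  z(9, 3) = -138  ←
  z(0, 12) = -84
The minimum is at u = 9, v = 3.

u = 9, v = 3, z = -138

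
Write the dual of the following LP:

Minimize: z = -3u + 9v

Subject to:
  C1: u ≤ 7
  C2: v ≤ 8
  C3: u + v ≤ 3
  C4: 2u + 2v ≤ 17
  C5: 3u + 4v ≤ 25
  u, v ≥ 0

Primal min cᵀx s.t. Ax ≤ b, x ≥ 0  →  Dual max −bᵀy s.t. Aᵀy ≥ −c, y ≥ 0.

Maximize: z = -7y1 - 8y2 - 3y3 - 17y4 - 25y5

Subject to:
  y1 + y3 + 2y4 + 3y5 ≥ 3
  y2 + y3 + 2y4 + 4y5 ≥ -9
  y1, y2, y3, y4, y5 ≥ 0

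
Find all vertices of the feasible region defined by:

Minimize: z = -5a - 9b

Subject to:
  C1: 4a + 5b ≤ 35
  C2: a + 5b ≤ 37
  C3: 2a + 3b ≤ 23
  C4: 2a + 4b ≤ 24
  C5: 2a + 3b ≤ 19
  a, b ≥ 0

(0, 0), (8.75, 0), (5, 3), (2, 5), (0, 6)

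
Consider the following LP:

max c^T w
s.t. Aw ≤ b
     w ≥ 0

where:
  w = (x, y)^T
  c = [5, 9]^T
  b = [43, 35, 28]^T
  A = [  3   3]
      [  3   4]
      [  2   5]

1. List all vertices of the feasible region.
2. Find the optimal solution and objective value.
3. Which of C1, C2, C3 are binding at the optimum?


1. (0, 0), (11.67, 0), (9, 2), (0, 5.6)
2. x = 9, y = 2, z = 63
3. C2, C3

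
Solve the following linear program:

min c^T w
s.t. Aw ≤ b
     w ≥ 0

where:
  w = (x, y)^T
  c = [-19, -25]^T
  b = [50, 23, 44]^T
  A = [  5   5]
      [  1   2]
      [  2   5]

Evaluate the objective at each vertex of the feasible region:
  z(0, 0) = 0
  z(10, 0) = -190
  z(2, 8) = -238  ←
  z(0, 8.8) = -220
The minimum is at x = 2, y = 8.

x = 2, y = 8, z = -238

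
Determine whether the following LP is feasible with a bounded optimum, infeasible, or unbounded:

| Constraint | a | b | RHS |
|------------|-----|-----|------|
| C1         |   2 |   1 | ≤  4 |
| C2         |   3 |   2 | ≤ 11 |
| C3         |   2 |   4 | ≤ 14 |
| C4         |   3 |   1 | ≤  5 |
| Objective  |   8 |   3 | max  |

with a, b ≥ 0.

Feasible with a bounded optimal solution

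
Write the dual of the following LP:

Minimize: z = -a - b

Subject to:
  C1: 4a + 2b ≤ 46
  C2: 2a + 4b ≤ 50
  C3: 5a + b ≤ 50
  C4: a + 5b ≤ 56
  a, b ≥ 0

Primal min cᵀx s.t. Ax ≤ b, x ≥ 0  →  Dual max −bᵀy s.t. Aᵀy ≥ −c, y ≥ 0.

Maximize: z = -46y1 - 50y2 - 50y3 - 56y4

Subject to:
  4y1 + 2y2 + 5y3 + y4 ≥ 1
  2y1 + 4y2 + y3 + 5y4 ≥ 1
  y1, y2, y3, y4 ≥ 0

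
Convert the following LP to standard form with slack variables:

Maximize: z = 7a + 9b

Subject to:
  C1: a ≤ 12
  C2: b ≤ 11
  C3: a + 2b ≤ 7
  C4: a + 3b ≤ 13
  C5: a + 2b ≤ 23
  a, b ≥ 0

max z = 7a + 9b

s.t.
  a + s1 = 12
  b + s2 = 11
  a + 2b + s3 = 7
  a + 3b + s4 = 13
  a + 2b + s5 = 23
  a, b, s1, s2, s3, s4, s5 ≥ 0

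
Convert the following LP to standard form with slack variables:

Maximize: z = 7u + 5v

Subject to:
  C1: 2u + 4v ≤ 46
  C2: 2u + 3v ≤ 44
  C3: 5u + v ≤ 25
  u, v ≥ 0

max z = 7u + 5v

s.t.
  2u + 4v + s1 = 46
  2u + 3v + s2 = 44
  5u + v + s3 = 25
  u, v, s1, s2, s3 ≥ 0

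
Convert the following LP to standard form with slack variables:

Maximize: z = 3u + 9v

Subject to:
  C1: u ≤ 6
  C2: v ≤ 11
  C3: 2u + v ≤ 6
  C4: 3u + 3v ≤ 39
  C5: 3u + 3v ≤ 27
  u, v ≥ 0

max z = 3u + 9v

s.t.
  u + s1 = 6
  v + s2 = 11
  2u + v + s3 = 6
  3u + 3v + s4 = 39
  3u + 3v + s5 = 27
  u, v, s1, s2, s3, s4, s5 ≥ 0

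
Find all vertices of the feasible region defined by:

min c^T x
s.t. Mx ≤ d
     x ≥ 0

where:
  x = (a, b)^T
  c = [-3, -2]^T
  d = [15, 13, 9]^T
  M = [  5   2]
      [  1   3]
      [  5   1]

(0, 0), (1.8, 0), (1, 4), (0, 4.333)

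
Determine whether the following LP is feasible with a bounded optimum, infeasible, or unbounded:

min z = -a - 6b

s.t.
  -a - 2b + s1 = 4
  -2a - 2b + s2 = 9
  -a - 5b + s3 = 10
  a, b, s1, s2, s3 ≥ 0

Unbounded (objective can decrease without bound)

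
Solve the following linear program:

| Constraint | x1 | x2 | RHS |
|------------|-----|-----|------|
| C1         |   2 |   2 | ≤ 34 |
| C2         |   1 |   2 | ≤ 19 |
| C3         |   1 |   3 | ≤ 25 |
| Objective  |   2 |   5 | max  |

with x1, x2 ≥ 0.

Evaluate the objective at each vertex of the feasible region:
  z(0, 0) = 0
  z(17, 0) = 34
  z(15, 2) = 40
  z(7, 6) = 44  ←
  z(0, 8.333) = 41.67
The maximum is at x1 = 7, x2 = 6.

x1 = 7, x2 = 6, z = 44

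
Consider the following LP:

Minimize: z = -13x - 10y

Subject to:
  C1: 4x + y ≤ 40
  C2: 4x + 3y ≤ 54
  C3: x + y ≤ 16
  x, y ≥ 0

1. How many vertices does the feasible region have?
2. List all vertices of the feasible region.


1. 5
2. (0, 0), (10, 0), (8.25, 7), (6, 10), (0, 16)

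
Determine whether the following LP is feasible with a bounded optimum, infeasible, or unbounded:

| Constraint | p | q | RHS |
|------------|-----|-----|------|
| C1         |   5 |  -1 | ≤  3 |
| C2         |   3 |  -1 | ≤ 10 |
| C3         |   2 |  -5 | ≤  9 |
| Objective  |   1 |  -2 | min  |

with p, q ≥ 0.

Unbounded (objective can decrease without bound)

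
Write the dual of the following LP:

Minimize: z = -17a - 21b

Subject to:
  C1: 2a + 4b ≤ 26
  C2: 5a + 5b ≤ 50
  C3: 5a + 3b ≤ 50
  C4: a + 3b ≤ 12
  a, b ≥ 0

Primal min cᵀx s.t. Ax ≤ b, x ≥ 0  →  Dual max −bᵀy s.t. Aᵀy ≥ −c, y ≥ 0.

Maximize: z = -26y1 - 50y2 - 50y3 - 12y4

Subject to:
  2y1 + 5y2 + 5y3 + y4 ≥ 17
  4y1 + 5y2 + 3y3 + 3y4 ≥ 21
  y1, y2, y3, y4 ≥ 0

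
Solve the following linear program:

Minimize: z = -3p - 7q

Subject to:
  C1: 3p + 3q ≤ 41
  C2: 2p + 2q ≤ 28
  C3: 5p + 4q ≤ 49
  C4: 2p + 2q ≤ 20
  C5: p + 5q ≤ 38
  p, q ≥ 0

Evaluate the objective at each vertex of the feasible region:
  z(0, 0) = 0
  z(9.8, 0) = -29.4
  z(9, 1) = -34
  z(3, 7) = -58  ←
  z(0, 7.6) = -53.2
The minimum is at p = 3, q = 7.

p = 3, q = 7, z = -58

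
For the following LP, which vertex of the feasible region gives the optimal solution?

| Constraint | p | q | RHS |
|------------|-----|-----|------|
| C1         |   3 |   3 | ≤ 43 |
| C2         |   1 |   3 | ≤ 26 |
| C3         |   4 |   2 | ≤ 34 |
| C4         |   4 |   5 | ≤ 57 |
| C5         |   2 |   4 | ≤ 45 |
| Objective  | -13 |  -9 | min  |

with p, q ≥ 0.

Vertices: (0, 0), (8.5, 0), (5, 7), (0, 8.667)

Evaluate the objective at each vertex of the feasible region:
  z(0, 0) = 0
  z(8.5, 0) = -110.5
  z(5, 7) = -128  ←
  z(0, 8.667) = -78
The minimum is at p = 5, q = 7.

(5, 7)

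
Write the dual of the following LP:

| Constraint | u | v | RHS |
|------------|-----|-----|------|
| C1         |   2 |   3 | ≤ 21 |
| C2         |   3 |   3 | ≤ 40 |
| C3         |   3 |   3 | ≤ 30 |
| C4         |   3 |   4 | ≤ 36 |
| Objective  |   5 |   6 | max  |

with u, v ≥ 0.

Primal max cᵀx s.t. Ax ≤ b, x ≥ 0  →  Dual min bᵀy s.t. Aᵀy ≥ c, y ≥ 0.

Minimize: z = 21y1 + 40y2 + 30y3 + 36y4

Subject to:
  2y1 + 3y2 + 3y3 + 3y4 ≥ 5
  3y1 + 3y2 + 3y3 + 4y4 ≥ 6
  y1, y2, y3, y4 ≥ 0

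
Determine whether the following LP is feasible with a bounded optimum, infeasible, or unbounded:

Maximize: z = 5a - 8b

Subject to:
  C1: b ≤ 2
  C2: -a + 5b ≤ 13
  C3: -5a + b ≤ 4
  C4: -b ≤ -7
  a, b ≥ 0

Infeasible (no feasible solution exists)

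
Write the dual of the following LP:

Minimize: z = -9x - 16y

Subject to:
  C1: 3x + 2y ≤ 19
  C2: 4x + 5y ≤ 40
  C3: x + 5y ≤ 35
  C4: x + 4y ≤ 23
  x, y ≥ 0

Primal min cᵀx s.t. Ax ≤ b, x ≥ 0  →  Dual max −bᵀy s.t. Aᵀy ≥ −c, y ≥ 0.

Maximize: z = -19y1 - 40y2 - 35y3 - 23y4

Subject to:
  3y1 + 4y2 + y3 + y4 ≥ 9
  2y1 + 5y2 + 5y3 + 4y4 ≥ 16
  y1, y2, y3, y4 ≥ 0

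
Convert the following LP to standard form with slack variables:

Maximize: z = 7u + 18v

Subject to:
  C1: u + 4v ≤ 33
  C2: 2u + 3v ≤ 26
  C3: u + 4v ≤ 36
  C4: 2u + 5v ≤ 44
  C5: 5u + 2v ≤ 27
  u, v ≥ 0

max z = 7u + 18v

s.t.
  u + 4v + s1 = 33
  2u + 3v + s2 = 26
  u + 4v + s3 = 36
  2u + 5v + s4 = 44
  5u + 2v + s5 = 27
  u, v, s1, s2, s3, s4, s5 ≥ 0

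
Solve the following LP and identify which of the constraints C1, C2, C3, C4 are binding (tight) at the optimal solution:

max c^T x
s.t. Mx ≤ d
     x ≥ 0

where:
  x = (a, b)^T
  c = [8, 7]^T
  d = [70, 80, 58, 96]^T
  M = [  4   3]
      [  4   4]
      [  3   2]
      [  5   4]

At a = 10, b = 10, compute slack b - a·x for each constraint:
  C1: 70 − 70 = 0  (binding)
  C2: 80 − 80 = 0  (binding)
  C3: 58 − 50 = 8  (slack)
  C4: 96 − 90 = 6  (slack)

Optimal: a = 10, b = 10
Binding: C1, C2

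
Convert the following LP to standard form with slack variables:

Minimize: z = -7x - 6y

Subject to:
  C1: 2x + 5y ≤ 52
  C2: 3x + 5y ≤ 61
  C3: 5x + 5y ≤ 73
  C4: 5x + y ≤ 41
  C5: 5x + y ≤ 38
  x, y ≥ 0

min z = -7x - 6y

s.t.
  2x + 5y + s1 = 52
  3x + 5y + s2 = 61
  5x + 5y + s3 = 73
  5x + y + s4 = 41
  5x + y + s5 = 38
  x, y, s1, s2, s3, s4, s5 ≥ 0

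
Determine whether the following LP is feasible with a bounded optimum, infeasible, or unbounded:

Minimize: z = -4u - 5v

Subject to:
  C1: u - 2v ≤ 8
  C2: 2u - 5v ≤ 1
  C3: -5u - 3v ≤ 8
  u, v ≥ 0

Unbounded (objective can decrease without bound)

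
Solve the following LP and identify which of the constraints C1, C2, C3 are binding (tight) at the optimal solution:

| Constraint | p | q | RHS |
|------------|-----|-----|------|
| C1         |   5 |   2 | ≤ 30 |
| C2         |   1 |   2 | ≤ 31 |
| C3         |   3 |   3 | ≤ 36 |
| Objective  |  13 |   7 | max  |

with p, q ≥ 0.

At p = 2, q = 10, compute slack b - a·x for each constraint:
  C1: 30 − 30 = 0  (binding)
  C2: 31 − 22 = 9  (slack)
  C3: 36 − 36 = 0  (binding)

Optimal: p = 2, q = 10
Binding: C1, C3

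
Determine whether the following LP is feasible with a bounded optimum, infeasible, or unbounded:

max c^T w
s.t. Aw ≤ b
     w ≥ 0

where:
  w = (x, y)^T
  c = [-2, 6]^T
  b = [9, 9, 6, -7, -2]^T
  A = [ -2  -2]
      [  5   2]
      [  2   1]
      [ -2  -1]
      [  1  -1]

Infeasible (no feasible solution exists)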